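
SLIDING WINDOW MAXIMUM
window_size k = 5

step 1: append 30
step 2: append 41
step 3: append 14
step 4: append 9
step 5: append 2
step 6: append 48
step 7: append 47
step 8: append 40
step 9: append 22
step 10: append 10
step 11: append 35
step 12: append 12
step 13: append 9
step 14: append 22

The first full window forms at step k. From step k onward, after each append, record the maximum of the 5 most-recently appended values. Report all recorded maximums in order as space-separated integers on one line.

Answer: 41 48 48 48 48 48 47 40 35 35

Derivation:
step 1: append 30 -> window=[30] (not full yet)
step 2: append 41 -> window=[30, 41] (not full yet)
step 3: append 14 -> window=[30, 41, 14] (not full yet)
step 4: append 9 -> window=[30, 41, 14, 9] (not full yet)
step 5: append 2 -> window=[30, 41, 14, 9, 2] -> max=41
step 6: append 48 -> window=[41, 14, 9, 2, 48] -> max=48
step 7: append 47 -> window=[14, 9, 2, 48, 47] -> max=48
step 8: append 40 -> window=[9, 2, 48, 47, 40] -> max=48
step 9: append 22 -> window=[2, 48, 47, 40, 22] -> max=48
step 10: append 10 -> window=[48, 47, 40, 22, 10] -> max=48
step 11: append 35 -> window=[47, 40, 22, 10, 35] -> max=47
step 12: append 12 -> window=[40, 22, 10, 35, 12] -> max=40
step 13: append 9 -> window=[22, 10, 35, 12, 9] -> max=35
step 14: append 22 -> window=[10, 35, 12, 9, 22] -> max=35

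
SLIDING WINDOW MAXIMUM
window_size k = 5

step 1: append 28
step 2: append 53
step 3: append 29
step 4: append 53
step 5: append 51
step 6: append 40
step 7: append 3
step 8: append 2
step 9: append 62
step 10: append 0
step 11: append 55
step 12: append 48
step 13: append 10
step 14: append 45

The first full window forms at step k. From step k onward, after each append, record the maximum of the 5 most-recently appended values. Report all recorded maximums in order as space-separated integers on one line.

step 1: append 28 -> window=[28] (not full yet)
step 2: append 53 -> window=[28, 53] (not full yet)
step 3: append 29 -> window=[28, 53, 29] (not full yet)
step 4: append 53 -> window=[28, 53, 29, 53] (not full yet)
step 5: append 51 -> window=[28, 53, 29, 53, 51] -> max=53
step 6: append 40 -> window=[53, 29, 53, 51, 40] -> max=53
step 7: append 3 -> window=[29, 53, 51, 40, 3] -> max=53
step 8: append 2 -> window=[53, 51, 40, 3, 2] -> max=53
step 9: append 62 -> window=[51, 40, 3, 2, 62] -> max=62
step 10: append 0 -> window=[40, 3, 2, 62, 0] -> max=62
step 11: append 55 -> window=[3, 2, 62, 0, 55] -> max=62
step 12: append 48 -> window=[2, 62, 0, 55, 48] -> max=62
step 13: append 10 -> window=[62, 0, 55, 48, 10] -> max=62
step 14: append 45 -> window=[0, 55, 48, 10, 45] -> max=55

Answer: 53 53 53 53 62 62 62 62 62 55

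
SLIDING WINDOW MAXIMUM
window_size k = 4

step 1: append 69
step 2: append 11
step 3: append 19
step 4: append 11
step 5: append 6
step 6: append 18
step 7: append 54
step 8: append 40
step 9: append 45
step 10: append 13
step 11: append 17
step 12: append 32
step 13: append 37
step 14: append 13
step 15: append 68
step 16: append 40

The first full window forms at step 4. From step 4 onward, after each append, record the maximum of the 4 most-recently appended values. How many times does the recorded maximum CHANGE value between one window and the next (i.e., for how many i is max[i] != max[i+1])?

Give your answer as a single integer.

Answer: 5

Derivation:
step 1: append 69 -> window=[69] (not full yet)
step 2: append 11 -> window=[69, 11] (not full yet)
step 3: append 19 -> window=[69, 11, 19] (not full yet)
step 4: append 11 -> window=[69, 11, 19, 11] -> max=69
step 5: append 6 -> window=[11, 19, 11, 6] -> max=19
step 6: append 18 -> window=[19, 11, 6, 18] -> max=19
step 7: append 54 -> window=[11, 6, 18, 54] -> max=54
step 8: append 40 -> window=[6, 18, 54, 40] -> max=54
step 9: append 45 -> window=[18, 54, 40, 45] -> max=54
step 10: append 13 -> window=[54, 40, 45, 13] -> max=54
step 11: append 17 -> window=[40, 45, 13, 17] -> max=45
step 12: append 32 -> window=[45, 13, 17, 32] -> max=45
step 13: append 37 -> window=[13, 17, 32, 37] -> max=37
step 14: append 13 -> window=[17, 32, 37, 13] -> max=37
step 15: append 68 -> window=[32, 37, 13, 68] -> max=68
step 16: append 40 -> window=[37, 13, 68, 40] -> max=68
Recorded maximums: 69 19 19 54 54 54 54 45 45 37 37 68 68
Changes between consecutive maximums: 5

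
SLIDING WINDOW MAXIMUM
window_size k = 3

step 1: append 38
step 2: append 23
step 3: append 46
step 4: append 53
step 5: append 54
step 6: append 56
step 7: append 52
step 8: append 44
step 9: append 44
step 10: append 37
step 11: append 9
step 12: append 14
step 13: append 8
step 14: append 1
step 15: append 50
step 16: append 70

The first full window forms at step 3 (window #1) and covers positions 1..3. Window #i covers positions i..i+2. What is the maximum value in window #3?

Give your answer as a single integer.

step 1: append 38 -> window=[38] (not full yet)
step 2: append 23 -> window=[38, 23] (not full yet)
step 3: append 46 -> window=[38, 23, 46] -> max=46
step 4: append 53 -> window=[23, 46, 53] -> max=53
step 5: append 54 -> window=[46, 53, 54] -> max=54
Window #3 max = 54

Answer: 54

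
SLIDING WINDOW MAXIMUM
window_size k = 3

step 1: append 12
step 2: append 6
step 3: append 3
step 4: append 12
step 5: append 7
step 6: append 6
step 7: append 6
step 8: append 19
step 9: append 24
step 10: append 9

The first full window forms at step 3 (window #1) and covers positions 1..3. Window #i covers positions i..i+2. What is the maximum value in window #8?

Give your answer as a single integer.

Answer: 24

Derivation:
step 1: append 12 -> window=[12] (not full yet)
step 2: append 6 -> window=[12, 6] (not full yet)
step 3: append 3 -> window=[12, 6, 3] -> max=12
step 4: append 12 -> window=[6, 3, 12] -> max=12
step 5: append 7 -> window=[3, 12, 7] -> max=12
step 6: append 6 -> window=[12, 7, 6] -> max=12
step 7: append 6 -> window=[7, 6, 6] -> max=7
step 8: append 19 -> window=[6, 6, 19] -> max=19
step 9: append 24 -> window=[6, 19, 24] -> max=24
step 10: append 9 -> window=[19, 24, 9] -> max=24
Window #8 max = 24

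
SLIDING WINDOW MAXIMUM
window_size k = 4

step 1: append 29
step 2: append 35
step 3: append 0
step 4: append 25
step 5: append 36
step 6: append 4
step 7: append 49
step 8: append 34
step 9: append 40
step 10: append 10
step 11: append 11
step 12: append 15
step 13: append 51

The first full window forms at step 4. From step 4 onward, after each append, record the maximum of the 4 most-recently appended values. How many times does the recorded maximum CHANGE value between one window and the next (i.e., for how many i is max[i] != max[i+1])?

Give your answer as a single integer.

Answer: 4

Derivation:
step 1: append 29 -> window=[29] (not full yet)
step 2: append 35 -> window=[29, 35] (not full yet)
step 3: append 0 -> window=[29, 35, 0] (not full yet)
step 4: append 25 -> window=[29, 35, 0, 25] -> max=35
step 5: append 36 -> window=[35, 0, 25, 36] -> max=36
step 6: append 4 -> window=[0, 25, 36, 4] -> max=36
step 7: append 49 -> window=[25, 36, 4, 49] -> max=49
step 8: append 34 -> window=[36, 4, 49, 34] -> max=49
step 9: append 40 -> window=[4, 49, 34, 40] -> max=49
step 10: append 10 -> window=[49, 34, 40, 10] -> max=49
step 11: append 11 -> window=[34, 40, 10, 11] -> max=40
step 12: append 15 -> window=[40, 10, 11, 15] -> max=40
step 13: append 51 -> window=[10, 11, 15, 51] -> max=51
Recorded maximums: 35 36 36 49 49 49 49 40 40 51
Changes between consecutive maximums: 4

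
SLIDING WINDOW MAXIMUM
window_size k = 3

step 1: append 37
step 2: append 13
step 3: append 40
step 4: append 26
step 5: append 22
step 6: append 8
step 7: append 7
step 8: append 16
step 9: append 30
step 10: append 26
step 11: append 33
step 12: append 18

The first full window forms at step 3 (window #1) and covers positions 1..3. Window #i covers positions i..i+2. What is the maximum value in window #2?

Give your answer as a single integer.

step 1: append 37 -> window=[37] (not full yet)
step 2: append 13 -> window=[37, 13] (not full yet)
step 3: append 40 -> window=[37, 13, 40] -> max=40
step 4: append 26 -> window=[13, 40, 26] -> max=40
Window #2 max = 40

Answer: 40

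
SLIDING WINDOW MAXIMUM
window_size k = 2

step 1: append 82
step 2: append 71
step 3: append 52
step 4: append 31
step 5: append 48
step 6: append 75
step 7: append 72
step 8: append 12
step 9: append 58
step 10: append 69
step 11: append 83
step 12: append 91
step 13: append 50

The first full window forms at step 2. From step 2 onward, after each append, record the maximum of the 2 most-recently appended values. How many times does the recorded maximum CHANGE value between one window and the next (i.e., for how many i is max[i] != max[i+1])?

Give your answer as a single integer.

step 1: append 82 -> window=[82] (not full yet)
step 2: append 71 -> window=[82, 71] -> max=82
step 3: append 52 -> window=[71, 52] -> max=71
step 4: append 31 -> window=[52, 31] -> max=52
step 5: append 48 -> window=[31, 48] -> max=48
step 6: append 75 -> window=[48, 75] -> max=75
step 7: append 72 -> window=[75, 72] -> max=75
step 8: append 12 -> window=[72, 12] -> max=72
step 9: append 58 -> window=[12, 58] -> max=58
step 10: append 69 -> window=[58, 69] -> max=69
step 11: append 83 -> window=[69, 83] -> max=83
step 12: append 91 -> window=[83, 91] -> max=91
step 13: append 50 -> window=[91, 50] -> max=91
Recorded maximums: 82 71 52 48 75 75 72 58 69 83 91 91
Changes between consecutive maximums: 9

Answer: 9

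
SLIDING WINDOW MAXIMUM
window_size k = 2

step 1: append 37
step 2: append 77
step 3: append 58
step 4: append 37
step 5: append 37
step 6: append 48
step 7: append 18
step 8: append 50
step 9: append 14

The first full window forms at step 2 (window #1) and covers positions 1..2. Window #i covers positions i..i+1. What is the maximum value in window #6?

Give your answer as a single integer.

step 1: append 37 -> window=[37] (not full yet)
step 2: append 77 -> window=[37, 77] -> max=77
step 3: append 58 -> window=[77, 58] -> max=77
step 4: append 37 -> window=[58, 37] -> max=58
step 5: append 37 -> window=[37, 37] -> max=37
step 6: append 48 -> window=[37, 48] -> max=48
step 7: append 18 -> window=[48, 18] -> max=48
Window #6 max = 48

Answer: 48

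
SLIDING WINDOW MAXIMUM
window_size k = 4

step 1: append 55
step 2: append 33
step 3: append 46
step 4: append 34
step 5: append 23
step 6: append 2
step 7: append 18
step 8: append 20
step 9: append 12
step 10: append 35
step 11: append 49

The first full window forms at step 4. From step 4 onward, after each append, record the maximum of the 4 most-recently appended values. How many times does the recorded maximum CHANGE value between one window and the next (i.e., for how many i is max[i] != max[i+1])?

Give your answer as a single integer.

Answer: 6

Derivation:
step 1: append 55 -> window=[55] (not full yet)
step 2: append 33 -> window=[55, 33] (not full yet)
step 3: append 46 -> window=[55, 33, 46] (not full yet)
step 4: append 34 -> window=[55, 33, 46, 34] -> max=55
step 5: append 23 -> window=[33, 46, 34, 23] -> max=46
step 6: append 2 -> window=[46, 34, 23, 2] -> max=46
step 7: append 18 -> window=[34, 23, 2, 18] -> max=34
step 8: append 20 -> window=[23, 2, 18, 20] -> max=23
step 9: append 12 -> window=[2, 18, 20, 12] -> max=20
step 10: append 35 -> window=[18, 20, 12, 35] -> max=35
step 11: append 49 -> window=[20, 12, 35, 49] -> max=49
Recorded maximums: 55 46 46 34 23 20 35 49
Changes between consecutive maximums: 6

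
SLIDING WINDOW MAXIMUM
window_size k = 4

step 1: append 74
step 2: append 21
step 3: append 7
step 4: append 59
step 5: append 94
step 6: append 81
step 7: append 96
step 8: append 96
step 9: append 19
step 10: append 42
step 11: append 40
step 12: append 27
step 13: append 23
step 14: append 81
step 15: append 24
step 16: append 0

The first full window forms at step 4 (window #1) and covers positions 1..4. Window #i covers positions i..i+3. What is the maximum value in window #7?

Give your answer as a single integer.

step 1: append 74 -> window=[74] (not full yet)
step 2: append 21 -> window=[74, 21] (not full yet)
step 3: append 7 -> window=[74, 21, 7] (not full yet)
step 4: append 59 -> window=[74, 21, 7, 59] -> max=74
step 5: append 94 -> window=[21, 7, 59, 94] -> max=94
step 6: append 81 -> window=[7, 59, 94, 81] -> max=94
step 7: append 96 -> window=[59, 94, 81, 96] -> max=96
step 8: append 96 -> window=[94, 81, 96, 96] -> max=96
step 9: append 19 -> window=[81, 96, 96, 19] -> max=96
step 10: append 42 -> window=[96, 96, 19, 42] -> max=96
Window #7 max = 96

Answer: 96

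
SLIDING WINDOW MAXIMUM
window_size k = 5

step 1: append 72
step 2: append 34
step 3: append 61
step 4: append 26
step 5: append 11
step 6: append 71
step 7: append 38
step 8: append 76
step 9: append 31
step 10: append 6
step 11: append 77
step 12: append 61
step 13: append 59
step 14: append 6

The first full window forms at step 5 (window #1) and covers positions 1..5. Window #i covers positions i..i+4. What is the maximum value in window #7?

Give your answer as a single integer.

Answer: 77

Derivation:
step 1: append 72 -> window=[72] (not full yet)
step 2: append 34 -> window=[72, 34] (not full yet)
step 3: append 61 -> window=[72, 34, 61] (not full yet)
step 4: append 26 -> window=[72, 34, 61, 26] (not full yet)
step 5: append 11 -> window=[72, 34, 61, 26, 11] -> max=72
step 6: append 71 -> window=[34, 61, 26, 11, 71] -> max=71
step 7: append 38 -> window=[61, 26, 11, 71, 38] -> max=71
step 8: append 76 -> window=[26, 11, 71, 38, 76] -> max=76
step 9: append 31 -> window=[11, 71, 38, 76, 31] -> max=76
step 10: append 6 -> window=[71, 38, 76, 31, 6] -> max=76
step 11: append 77 -> window=[38, 76, 31, 6, 77] -> max=77
Window #7 max = 77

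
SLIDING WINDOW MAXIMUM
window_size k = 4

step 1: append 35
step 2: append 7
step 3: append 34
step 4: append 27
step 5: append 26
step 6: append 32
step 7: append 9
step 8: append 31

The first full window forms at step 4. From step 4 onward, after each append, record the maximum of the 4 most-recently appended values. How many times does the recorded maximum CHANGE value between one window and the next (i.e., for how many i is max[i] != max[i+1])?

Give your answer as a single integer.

step 1: append 35 -> window=[35] (not full yet)
step 2: append 7 -> window=[35, 7] (not full yet)
step 3: append 34 -> window=[35, 7, 34] (not full yet)
step 4: append 27 -> window=[35, 7, 34, 27] -> max=35
step 5: append 26 -> window=[7, 34, 27, 26] -> max=34
step 6: append 32 -> window=[34, 27, 26, 32] -> max=34
step 7: append 9 -> window=[27, 26, 32, 9] -> max=32
step 8: append 31 -> window=[26, 32, 9, 31] -> max=32
Recorded maximums: 35 34 34 32 32
Changes between consecutive maximums: 2

Answer: 2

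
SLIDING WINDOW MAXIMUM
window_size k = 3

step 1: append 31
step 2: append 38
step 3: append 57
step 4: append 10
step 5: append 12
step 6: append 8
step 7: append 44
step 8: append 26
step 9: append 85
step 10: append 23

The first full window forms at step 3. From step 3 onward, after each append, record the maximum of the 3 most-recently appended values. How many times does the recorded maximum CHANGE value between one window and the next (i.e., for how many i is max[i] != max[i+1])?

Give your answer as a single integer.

Answer: 3

Derivation:
step 1: append 31 -> window=[31] (not full yet)
step 2: append 38 -> window=[31, 38] (not full yet)
step 3: append 57 -> window=[31, 38, 57] -> max=57
step 4: append 10 -> window=[38, 57, 10] -> max=57
step 5: append 12 -> window=[57, 10, 12] -> max=57
step 6: append 8 -> window=[10, 12, 8] -> max=12
step 7: append 44 -> window=[12, 8, 44] -> max=44
step 8: append 26 -> window=[8, 44, 26] -> max=44
step 9: append 85 -> window=[44, 26, 85] -> max=85
step 10: append 23 -> window=[26, 85, 23] -> max=85
Recorded maximums: 57 57 57 12 44 44 85 85
Changes between consecutive maximums: 3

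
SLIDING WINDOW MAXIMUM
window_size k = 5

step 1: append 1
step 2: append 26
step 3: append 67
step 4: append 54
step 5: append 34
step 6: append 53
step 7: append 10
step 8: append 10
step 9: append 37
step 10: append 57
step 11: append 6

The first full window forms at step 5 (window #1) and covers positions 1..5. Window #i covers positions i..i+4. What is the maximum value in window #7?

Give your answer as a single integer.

step 1: append 1 -> window=[1] (not full yet)
step 2: append 26 -> window=[1, 26] (not full yet)
step 3: append 67 -> window=[1, 26, 67] (not full yet)
step 4: append 54 -> window=[1, 26, 67, 54] (not full yet)
step 5: append 34 -> window=[1, 26, 67, 54, 34] -> max=67
step 6: append 53 -> window=[26, 67, 54, 34, 53] -> max=67
step 7: append 10 -> window=[67, 54, 34, 53, 10] -> max=67
step 8: append 10 -> window=[54, 34, 53, 10, 10] -> max=54
step 9: append 37 -> window=[34, 53, 10, 10, 37] -> max=53
step 10: append 57 -> window=[53, 10, 10, 37, 57] -> max=57
step 11: append 6 -> window=[10, 10, 37, 57, 6] -> max=57
Window #7 max = 57

Answer: 57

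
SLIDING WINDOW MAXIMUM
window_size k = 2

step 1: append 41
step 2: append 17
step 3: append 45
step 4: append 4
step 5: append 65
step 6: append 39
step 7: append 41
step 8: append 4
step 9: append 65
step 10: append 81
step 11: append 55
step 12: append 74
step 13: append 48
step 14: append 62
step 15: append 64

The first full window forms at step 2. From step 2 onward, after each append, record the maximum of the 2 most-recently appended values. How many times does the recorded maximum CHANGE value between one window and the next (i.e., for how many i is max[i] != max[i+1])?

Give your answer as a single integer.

Answer: 8

Derivation:
step 1: append 41 -> window=[41] (not full yet)
step 2: append 17 -> window=[41, 17] -> max=41
step 3: append 45 -> window=[17, 45] -> max=45
step 4: append 4 -> window=[45, 4] -> max=45
step 5: append 65 -> window=[4, 65] -> max=65
step 6: append 39 -> window=[65, 39] -> max=65
step 7: append 41 -> window=[39, 41] -> max=41
step 8: append 4 -> window=[41, 4] -> max=41
step 9: append 65 -> window=[4, 65] -> max=65
step 10: append 81 -> window=[65, 81] -> max=81
step 11: append 55 -> window=[81, 55] -> max=81
step 12: append 74 -> window=[55, 74] -> max=74
step 13: append 48 -> window=[74, 48] -> max=74
step 14: append 62 -> window=[48, 62] -> max=62
step 15: append 64 -> window=[62, 64] -> max=64
Recorded maximums: 41 45 45 65 65 41 41 65 81 81 74 74 62 64
Changes between consecutive maximums: 8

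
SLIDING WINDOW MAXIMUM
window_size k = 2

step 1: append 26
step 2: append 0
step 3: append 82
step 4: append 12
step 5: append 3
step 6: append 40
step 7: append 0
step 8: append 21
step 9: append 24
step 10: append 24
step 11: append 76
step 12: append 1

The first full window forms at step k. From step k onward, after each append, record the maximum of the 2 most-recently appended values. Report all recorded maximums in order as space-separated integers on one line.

step 1: append 26 -> window=[26] (not full yet)
step 2: append 0 -> window=[26, 0] -> max=26
step 3: append 82 -> window=[0, 82] -> max=82
step 4: append 12 -> window=[82, 12] -> max=82
step 5: append 3 -> window=[12, 3] -> max=12
step 6: append 40 -> window=[3, 40] -> max=40
step 7: append 0 -> window=[40, 0] -> max=40
step 8: append 21 -> window=[0, 21] -> max=21
step 9: append 24 -> window=[21, 24] -> max=24
step 10: append 24 -> window=[24, 24] -> max=24
step 11: append 76 -> window=[24, 76] -> max=76
step 12: append 1 -> window=[76, 1] -> max=76

Answer: 26 82 82 12 40 40 21 24 24 76 76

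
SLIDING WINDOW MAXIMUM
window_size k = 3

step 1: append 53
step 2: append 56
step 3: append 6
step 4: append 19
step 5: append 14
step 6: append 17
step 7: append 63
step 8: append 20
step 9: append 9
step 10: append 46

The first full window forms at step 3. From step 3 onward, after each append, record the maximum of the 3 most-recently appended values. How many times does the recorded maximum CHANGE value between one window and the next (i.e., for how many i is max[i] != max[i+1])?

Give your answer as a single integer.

step 1: append 53 -> window=[53] (not full yet)
step 2: append 56 -> window=[53, 56] (not full yet)
step 3: append 6 -> window=[53, 56, 6] -> max=56
step 4: append 19 -> window=[56, 6, 19] -> max=56
step 5: append 14 -> window=[6, 19, 14] -> max=19
step 6: append 17 -> window=[19, 14, 17] -> max=19
step 7: append 63 -> window=[14, 17, 63] -> max=63
step 8: append 20 -> window=[17, 63, 20] -> max=63
step 9: append 9 -> window=[63, 20, 9] -> max=63
step 10: append 46 -> window=[20, 9, 46] -> max=46
Recorded maximums: 56 56 19 19 63 63 63 46
Changes between consecutive maximums: 3

Answer: 3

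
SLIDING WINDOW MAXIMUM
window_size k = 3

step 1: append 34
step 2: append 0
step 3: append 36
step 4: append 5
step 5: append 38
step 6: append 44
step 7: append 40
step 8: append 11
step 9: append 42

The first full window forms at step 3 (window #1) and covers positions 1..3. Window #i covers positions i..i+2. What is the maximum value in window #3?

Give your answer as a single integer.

step 1: append 34 -> window=[34] (not full yet)
step 2: append 0 -> window=[34, 0] (not full yet)
step 3: append 36 -> window=[34, 0, 36] -> max=36
step 4: append 5 -> window=[0, 36, 5] -> max=36
step 5: append 38 -> window=[36, 5, 38] -> max=38
Window #3 max = 38

Answer: 38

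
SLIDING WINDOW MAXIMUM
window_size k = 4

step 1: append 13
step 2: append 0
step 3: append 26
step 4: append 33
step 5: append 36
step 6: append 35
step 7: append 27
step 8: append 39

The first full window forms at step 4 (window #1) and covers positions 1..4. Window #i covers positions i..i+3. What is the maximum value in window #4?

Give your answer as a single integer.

Answer: 36

Derivation:
step 1: append 13 -> window=[13] (not full yet)
step 2: append 0 -> window=[13, 0] (not full yet)
step 3: append 26 -> window=[13, 0, 26] (not full yet)
step 4: append 33 -> window=[13, 0, 26, 33] -> max=33
step 5: append 36 -> window=[0, 26, 33, 36] -> max=36
step 6: append 35 -> window=[26, 33, 36, 35] -> max=36
step 7: append 27 -> window=[33, 36, 35, 27] -> max=36
Window #4 max = 36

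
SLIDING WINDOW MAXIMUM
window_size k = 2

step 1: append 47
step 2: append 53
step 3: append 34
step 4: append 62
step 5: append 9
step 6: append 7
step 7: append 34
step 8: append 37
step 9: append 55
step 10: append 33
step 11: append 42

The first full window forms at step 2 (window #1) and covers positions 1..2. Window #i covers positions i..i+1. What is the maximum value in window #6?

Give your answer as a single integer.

step 1: append 47 -> window=[47] (not full yet)
step 2: append 53 -> window=[47, 53] -> max=53
step 3: append 34 -> window=[53, 34] -> max=53
step 4: append 62 -> window=[34, 62] -> max=62
step 5: append 9 -> window=[62, 9] -> max=62
step 6: append 7 -> window=[9, 7] -> max=9
step 7: append 34 -> window=[7, 34] -> max=34
Window #6 max = 34

Answer: 34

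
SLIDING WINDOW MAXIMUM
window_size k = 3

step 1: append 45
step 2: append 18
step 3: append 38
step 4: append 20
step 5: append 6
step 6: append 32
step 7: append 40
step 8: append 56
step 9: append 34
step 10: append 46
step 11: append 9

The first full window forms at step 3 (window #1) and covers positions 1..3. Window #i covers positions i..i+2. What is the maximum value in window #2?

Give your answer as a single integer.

step 1: append 45 -> window=[45] (not full yet)
step 2: append 18 -> window=[45, 18] (not full yet)
step 3: append 38 -> window=[45, 18, 38] -> max=45
step 4: append 20 -> window=[18, 38, 20] -> max=38
Window #2 max = 38

Answer: 38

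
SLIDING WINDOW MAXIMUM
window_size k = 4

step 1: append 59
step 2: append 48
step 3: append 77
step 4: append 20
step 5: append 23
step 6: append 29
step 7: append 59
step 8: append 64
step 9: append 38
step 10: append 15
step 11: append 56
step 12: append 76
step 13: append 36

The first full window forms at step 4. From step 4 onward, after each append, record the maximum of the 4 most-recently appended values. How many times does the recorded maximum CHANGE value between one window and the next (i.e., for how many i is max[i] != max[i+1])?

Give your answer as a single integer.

Answer: 3

Derivation:
step 1: append 59 -> window=[59] (not full yet)
step 2: append 48 -> window=[59, 48] (not full yet)
step 3: append 77 -> window=[59, 48, 77] (not full yet)
step 4: append 20 -> window=[59, 48, 77, 20] -> max=77
step 5: append 23 -> window=[48, 77, 20, 23] -> max=77
step 6: append 29 -> window=[77, 20, 23, 29] -> max=77
step 7: append 59 -> window=[20, 23, 29, 59] -> max=59
step 8: append 64 -> window=[23, 29, 59, 64] -> max=64
step 9: append 38 -> window=[29, 59, 64, 38] -> max=64
step 10: append 15 -> window=[59, 64, 38, 15] -> max=64
step 11: append 56 -> window=[64, 38, 15, 56] -> max=64
step 12: append 76 -> window=[38, 15, 56, 76] -> max=76
step 13: append 36 -> window=[15, 56, 76, 36] -> max=76
Recorded maximums: 77 77 77 59 64 64 64 64 76 76
Changes between consecutive maximums: 3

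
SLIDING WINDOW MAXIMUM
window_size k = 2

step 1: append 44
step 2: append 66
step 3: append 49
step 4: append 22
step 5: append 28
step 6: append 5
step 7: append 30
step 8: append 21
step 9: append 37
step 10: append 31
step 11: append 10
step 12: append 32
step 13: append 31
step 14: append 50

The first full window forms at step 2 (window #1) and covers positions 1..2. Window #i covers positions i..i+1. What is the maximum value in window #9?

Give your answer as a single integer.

Answer: 37

Derivation:
step 1: append 44 -> window=[44] (not full yet)
step 2: append 66 -> window=[44, 66] -> max=66
step 3: append 49 -> window=[66, 49] -> max=66
step 4: append 22 -> window=[49, 22] -> max=49
step 5: append 28 -> window=[22, 28] -> max=28
step 6: append 5 -> window=[28, 5] -> max=28
step 7: append 30 -> window=[5, 30] -> max=30
step 8: append 21 -> window=[30, 21] -> max=30
step 9: append 37 -> window=[21, 37] -> max=37
step 10: append 31 -> window=[37, 31] -> max=37
Window #9 max = 37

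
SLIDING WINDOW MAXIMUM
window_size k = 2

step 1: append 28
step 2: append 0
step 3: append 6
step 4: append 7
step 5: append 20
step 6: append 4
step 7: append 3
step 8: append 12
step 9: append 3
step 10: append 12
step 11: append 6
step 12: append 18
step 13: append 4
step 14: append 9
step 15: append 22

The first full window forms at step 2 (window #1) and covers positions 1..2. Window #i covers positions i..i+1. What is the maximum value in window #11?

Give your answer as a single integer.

Answer: 18

Derivation:
step 1: append 28 -> window=[28] (not full yet)
step 2: append 0 -> window=[28, 0] -> max=28
step 3: append 6 -> window=[0, 6] -> max=6
step 4: append 7 -> window=[6, 7] -> max=7
step 5: append 20 -> window=[7, 20] -> max=20
step 6: append 4 -> window=[20, 4] -> max=20
step 7: append 3 -> window=[4, 3] -> max=4
step 8: append 12 -> window=[3, 12] -> max=12
step 9: append 3 -> window=[12, 3] -> max=12
step 10: append 12 -> window=[3, 12] -> max=12
step 11: append 6 -> window=[12, 6] -> max=12
step 12: append 18 -> window=[6, 18] -> max=18
Window #11 max = 18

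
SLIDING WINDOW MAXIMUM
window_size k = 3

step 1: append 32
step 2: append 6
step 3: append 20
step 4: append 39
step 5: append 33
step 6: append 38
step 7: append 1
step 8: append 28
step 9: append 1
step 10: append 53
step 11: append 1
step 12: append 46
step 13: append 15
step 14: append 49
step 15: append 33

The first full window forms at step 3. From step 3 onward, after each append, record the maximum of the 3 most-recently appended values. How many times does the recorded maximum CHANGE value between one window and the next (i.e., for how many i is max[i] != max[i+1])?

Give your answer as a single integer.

step 1: append 32 -> window=[32] (not full yet)
step 2: append 6 -> window=[32, 6] (not full yet)
step 3: append 20 -> window=[32, 6, 20] -> max=32
step 4: append 39 -> window=[6, 20, 39] -> max=39
step 5: append 33 -> window=[20, 39, 33] -> max=39
step 6: append 38 -> window=[39, 33, 38] -> max=39
step 7: append 1 -> window=[33, 38, 1] -> max=38
step 8: append 28 -> window=[38, 1, 28] -> max=38
step 9: append 1 -> window=[1, 28, 1] -> max=28
step 10: append 53 -> window=[28, 1, 53] -> max=53
step 11: append 1 -> window=[1, 53, 1] -> max=53
step 12: append 46 -> window=[53, 1, 46] -> max=53
step 13: append 15 -> window=[1, 46, 15] -> max=46
step 14: append 49 -> window=[46, 15, 49] -> max=49
step 15: append 33 -> window=[15, 49, 33] -> max=49
Recorded maximums: 32 39 39 39 38 38 28 53 53 53 46 49 49
Changes between consecutive maximums: 6

Answer: 6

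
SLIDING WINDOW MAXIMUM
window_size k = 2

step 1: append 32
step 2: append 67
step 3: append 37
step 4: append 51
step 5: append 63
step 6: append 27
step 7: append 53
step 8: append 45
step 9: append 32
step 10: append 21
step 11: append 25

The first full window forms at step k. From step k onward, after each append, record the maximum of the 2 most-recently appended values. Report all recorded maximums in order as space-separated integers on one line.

Answer: 67 67 51 63 63 53 53 45 32 25

Derivation:
step 1: append 32 -> window=[32] (not full yet)
step 2: append 67 -> window=[32, 67] -> max=67
step 3: append 37 -> window=[67, 37] -> max=67
step 4: append 51 -> window=[37, 51] -> max=51
step 5: append 63 -> window=[51, 63] -> max=63
step 6: append 27 -> window=[63, 27] -> max=63
step 7: append 53 -> window=[27, 53] -> max=53
step 8: append 45 -> window=[53, 45] -> max=53
step 9: append 32 -> window=[45, 32] -> max=45
step 10: append 21 -> window=[32, 21] -> max=32
step 11: append 25 -> window=[21, 25] -> max=25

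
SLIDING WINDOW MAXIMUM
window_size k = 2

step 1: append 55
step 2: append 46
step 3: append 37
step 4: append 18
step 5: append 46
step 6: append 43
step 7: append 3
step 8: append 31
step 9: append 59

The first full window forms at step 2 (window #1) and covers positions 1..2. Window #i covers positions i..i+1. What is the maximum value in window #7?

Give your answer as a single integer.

Answer: 31

Derivation:
step 1: append 55 -> window=[55] (not full yet)
step 2: append 46 -> window=[55, 46] -> max=55
step 3: append 37 -> window=[46, 37] -> max=46
step 4: append 18 -> window=[37, 18] -> max=37
step 5: append 46 -> window=[18, 46] -> max=46
step 6: append 43 -> window=[46, 43] -> max=46
step 7: append 3 -> window=[43, 3] -> max=43
step 8: append 31 -> window=[3, 31] -> max=31
Window #7 max = 31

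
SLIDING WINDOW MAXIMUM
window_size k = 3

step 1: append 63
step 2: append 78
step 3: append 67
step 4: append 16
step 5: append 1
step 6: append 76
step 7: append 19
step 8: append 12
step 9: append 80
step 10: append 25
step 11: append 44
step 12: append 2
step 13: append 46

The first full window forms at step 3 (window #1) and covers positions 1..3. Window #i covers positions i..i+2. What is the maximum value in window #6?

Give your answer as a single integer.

Answer: 76

Derivation:
step 1: append 63 -> window=[63] (not full yet)
step 2: append 78 -> window=[63, 78] (not full yet)
step 3: append 67 -> window=[63, 78, 67] -> max=78
step 4: append 16 -> window=[78, 67, 16] -> max=78
step 5: append 1 -> window=[67, 16, 1] -> max=67
step 6: append 76 -> window=[16, 1, 76] -> max=76
step 7: append 19 -> window=[1, 76, 19] -> max=76
step 8: append 12 -> window=[76, 19, 12] -> max=76
Window #6 max = 76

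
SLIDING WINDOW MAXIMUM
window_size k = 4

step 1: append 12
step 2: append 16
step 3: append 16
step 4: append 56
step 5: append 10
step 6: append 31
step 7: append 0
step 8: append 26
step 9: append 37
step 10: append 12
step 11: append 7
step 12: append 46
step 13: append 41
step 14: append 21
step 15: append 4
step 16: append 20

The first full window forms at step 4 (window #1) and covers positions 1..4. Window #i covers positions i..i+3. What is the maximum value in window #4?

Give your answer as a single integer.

Answer: 56

Derivation:
step 1: append 12 -> window=[12] (not full yet)
step 2: append 16 -> window=[12, 16] (not full yet)
step 3: append 16 -> window=[12, 16, 16] (not full yet)
step 4: append 56 -> window=[12, 16, 16, 56] -> max=56
step 5: append 10 -> window=[16, 16, 56, 10] -> max=56
step 6: append 31 -> window=[16, 56, 10, 31] -> max=56
step 7: append 0 -> window=[56, 10, 31, 0] -> max=56
Window #4 max = 56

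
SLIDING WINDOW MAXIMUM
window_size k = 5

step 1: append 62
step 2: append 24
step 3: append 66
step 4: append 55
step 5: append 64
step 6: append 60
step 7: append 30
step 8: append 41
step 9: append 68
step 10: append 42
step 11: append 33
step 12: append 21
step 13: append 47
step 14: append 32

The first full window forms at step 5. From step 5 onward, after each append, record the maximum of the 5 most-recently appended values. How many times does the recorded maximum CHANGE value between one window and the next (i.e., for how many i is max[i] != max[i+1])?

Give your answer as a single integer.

Answer: 3

Derivation:
step 1: append 62 -> window=[62] (not full yet)
step 2: append 24 -> window=[62, 24] (not full yet)
step 3: append 66 -> window=[62, 24, 66] (not full yet)
step 4: append 55 -> window=[62, 24, 66, 55] (not full yet)
step 5: append 64 -> window=[62, 24, 66, 55, 64] -> max=66
step 6: append 60 -> window=[24, 66, 55, 64, 60] -> max=66
step 7: append 30 -> window=[66, 55, 64, 60, 30] -> max=66
step 8: append 41 -> window=[55, 64, 60, 30, 41] -> max=64
step 9: append 68 -> window=[64, 60, 30, 41, 68] -> max=68
step 10: append 42 -> window=[60, 30, 41, 68, 42] -> max=68
step 11: append 33 -> window=[30, 41, 68, 42, 33] -> max=68
step 12: append 21 -> window=[41, 68, 42, 33, 21] -> max=68
step 13: append 47 -> window=[68, 42, 33, 21, 47] -> max=68
step 14: append 32 -> window=[42, 33, 21, 47, 32] -> max=47
Recorded maximums: 66 66 66 64 68 68 68 68 68 47
Changes between consecutive maximums: 3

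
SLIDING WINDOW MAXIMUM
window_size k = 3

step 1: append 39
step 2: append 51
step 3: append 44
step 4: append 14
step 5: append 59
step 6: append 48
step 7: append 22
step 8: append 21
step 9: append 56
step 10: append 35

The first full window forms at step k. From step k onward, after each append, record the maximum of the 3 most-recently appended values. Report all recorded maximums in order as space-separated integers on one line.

step 1: append 39 -> window=[39] (not full yet)
step 2: append 51 -> window=[39, 51] (not full yet)
step 3: append 44 -> window=[39, 51, 44] -> max=51
step 4: append 14 -> window=[51, 44, 14] -> max=51
step 5: append 59 -> window=[44, 14, 59] -> max=59
step 6: append 48 -> window=[14, 59, 48] -> max=59
step 7: append 22 -> window=[59, 48, 22] -> max=59
step 8: append 21 -> window=[48, 22, 21] -> max=48
step 9: append 56 -> window=[22, 21, 56] -> max=56
step 10: append 35 -> window=[21, 56, 35] -> max=56

Answer: 51 51 59 59 59 48 56 56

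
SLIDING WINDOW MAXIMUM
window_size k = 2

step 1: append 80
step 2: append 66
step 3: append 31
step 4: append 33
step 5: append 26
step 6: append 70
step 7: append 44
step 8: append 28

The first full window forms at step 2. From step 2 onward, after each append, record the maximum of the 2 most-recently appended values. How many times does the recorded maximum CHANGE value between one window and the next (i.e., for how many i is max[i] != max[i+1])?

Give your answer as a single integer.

step 1: append 80 -> window=[80] (not full yet)
step 2: append 66 -> window=[80, 66] -> max=80
step 3: append 31 -> window=[66, 31] -> max=66
step 4: append 33 -> window=[31, 33] -> max=33
step 5: append 26 -> window=[33, 26] -> max=33
step 6: append 70 -> window=[26, 70] -> max=70
step 7: append 44 -> window=[70, 44] -> max=70
step 8: append 28 -> window=[44, 28] -> max=44
Recorded maximums: 80 66 33 33 70 70 44
Changes between consecutive maximums: 4

Answer: 4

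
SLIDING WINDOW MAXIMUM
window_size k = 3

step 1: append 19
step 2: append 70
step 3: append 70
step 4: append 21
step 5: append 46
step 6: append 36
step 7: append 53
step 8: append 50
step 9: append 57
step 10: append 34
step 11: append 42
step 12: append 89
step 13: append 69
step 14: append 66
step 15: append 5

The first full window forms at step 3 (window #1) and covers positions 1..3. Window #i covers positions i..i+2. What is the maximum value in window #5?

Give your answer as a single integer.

Answer: 53

Derivation:
step 1: append 19 -> window=[19] (not full yet)
step 2: append 70 -> window=[19, 70] (not full yet)
step 3: append 70 -> window=[19, 70, 70] -> max=70
step 4: append 21 -> window=[70, 70, 21] -> max=70
step 5: append 46 -> window=[70, 21, 46] -> max=70
step 6: append 36 -> window=[21, 46, 36] -> max=46
step 7: append 53 -> window=[46, 36, 53] -> max=53
Window #5 max = 53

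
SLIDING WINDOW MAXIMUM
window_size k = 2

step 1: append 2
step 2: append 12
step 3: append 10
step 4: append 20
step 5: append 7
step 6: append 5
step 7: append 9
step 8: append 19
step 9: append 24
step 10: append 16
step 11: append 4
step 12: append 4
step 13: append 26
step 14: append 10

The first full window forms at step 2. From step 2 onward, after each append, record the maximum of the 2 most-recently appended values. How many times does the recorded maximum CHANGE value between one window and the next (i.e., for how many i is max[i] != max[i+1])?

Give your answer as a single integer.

step 1: append 2 -> window=[2] (not full yet)
step 2: append 12 -> window=[2, 12] -> max=12
step 3: append 10 -> window=[12, 10] -> max=12
step 4: append 20 -> window=[10, 20] -> max=20
step 5: append 7 -> window=[20, 7] -> max=20
step 6: append 5 -> window=[7, 5] -> max=7
step 7: append 9 -> window=[5, 9] -> max=9
step 8: append 19 -> window=[9, 19] -> max=19
step 9: append 24 -> window=[19, 24] -> max=24
step 10: append 16 -> window=[24, 16] -> max=24
step 11: append 4 -> window=[16, 4] -> max=16
step 12: append 4 -> window=[4, 4] -> max=4
step 13: append 26 -> window=[4, 26] -> max=26
step 14: append 10 -> window=[26, 10] -> max=26
Recorded maximums: 12 12 20 20 7 9 19 24 24 16 4 26 26
Changes between consecutive maximums: 8

Answer: 8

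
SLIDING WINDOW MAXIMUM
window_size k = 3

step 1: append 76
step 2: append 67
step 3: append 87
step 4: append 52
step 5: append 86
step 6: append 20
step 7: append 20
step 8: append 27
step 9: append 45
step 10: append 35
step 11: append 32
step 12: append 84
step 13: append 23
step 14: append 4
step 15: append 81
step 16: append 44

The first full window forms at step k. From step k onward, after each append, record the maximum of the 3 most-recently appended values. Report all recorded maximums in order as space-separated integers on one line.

step 1: append 76 -> window=[76] (not full yet)
step 2: append 67 -> window=[76, 67] (not full yet)
step 3: append 87 -> window=[76, 67, 87] -> max=87
step 4: append 52 -> window=[67, 87, 52] -> max=87
step 5: append 86 -> window=[87, 52, 86] -> max=87
step 6: append 20 -> window=[52, 86, 20] -> max=86
step 7: append 20 -> window=[86, 20, 20] -> max=86
step 8: append 27 -> window=[20, 20, 27] -> max=27
step 9: append 45 -> window=[20, 27, 45] -> max=45
step 10: append 35 -> window=[27, 45, 35] -> max=45
step 11: append 32 -> window=[45, 35, 32] -> max=45
step 12: append 84 -> window=[35, 32, 84] -> max=84
step 13: append 23 -> window=[32, 84, 23] -> max=84
step 14: append 4 -> window=[84, 23, 4] -> max=84
step 15: append 81 -> window=[23, 4, 81] -> max=81
step 16: append 44 -> window=[4, 81, 44] -> max=81

Answer: 87 87 87 86 86 27 45 45 45 84 84 84 81 81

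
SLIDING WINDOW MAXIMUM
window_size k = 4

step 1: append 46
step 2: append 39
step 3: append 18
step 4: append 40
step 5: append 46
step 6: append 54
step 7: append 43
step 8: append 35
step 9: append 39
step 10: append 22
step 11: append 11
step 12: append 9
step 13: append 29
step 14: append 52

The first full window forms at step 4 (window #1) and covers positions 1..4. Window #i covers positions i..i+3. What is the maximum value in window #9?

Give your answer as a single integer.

step 1: append 46 -> window=[46] (not full yet)
step 2: append 39 -> window=[46, 39] (not full yet)
step 3: append 18 -> window=[46, 39, 18] (not full yet)
step 4: append 40 -> window=[46, 39, 18, 40] -> max=46
step 5: append 46 -> window=[39, 18, 40, 46] -> max=46
step 6: append 54 -> window=[18, 40, 46, 54] -> max=54
step 7: append 43 -> window=[40, 46, 54, 43] -> max=54
step 8: append 35 -> window=[46, 54, 43, 35] -> max=54
step 9: append 39 -> window=[54, 43, 35, 39] -> max=54
step 10: append 22 -> window=[43, 35, 39, 22] -> max=43
step 11: append 11 -> window=[35, 39, 22, 11] -> max=39
step 12: append 9 -> window=[39, 22, 11, 9] -> max=39
Window #9 max = 39

Answer: 39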